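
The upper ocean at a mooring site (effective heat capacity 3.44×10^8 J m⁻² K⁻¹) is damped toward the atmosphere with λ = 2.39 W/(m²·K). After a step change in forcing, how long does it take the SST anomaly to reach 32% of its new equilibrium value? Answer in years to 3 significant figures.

Areal heat capacity C = 3.44×10^8 J m⁻² K⁻¹ (given).
τ = C / λ = 3.44×10^8 / 2.39 = 1.44×10^8 s.
Fraction reached: 1 − e^(−t/τ) = 0.32 ⇒ t = −τ ln(1 − 0.32) = τ × 0.386.
t = 5.55×10^7 s = 1.76 years.

1.76 years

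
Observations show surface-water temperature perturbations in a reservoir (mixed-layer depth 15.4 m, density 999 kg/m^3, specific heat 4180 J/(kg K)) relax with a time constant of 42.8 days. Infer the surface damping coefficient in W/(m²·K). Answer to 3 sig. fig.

Areal heat capacity C = ρ c_p D = 999 × 4180 × 15.4 = 6.43×10^7 J/(m^2 K).
τ = 42.8 days = 3.70×10^6 s.
λ = C / τ = 6.43×10^7 / 3.70×10^6 = 17.4 W/(m²·K).

17.4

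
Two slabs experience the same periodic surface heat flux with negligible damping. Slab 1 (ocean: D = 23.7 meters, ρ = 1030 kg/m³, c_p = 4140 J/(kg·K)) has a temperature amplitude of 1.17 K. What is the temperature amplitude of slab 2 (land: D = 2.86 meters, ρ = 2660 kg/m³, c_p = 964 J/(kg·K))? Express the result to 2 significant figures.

C_ocean = 1.01×10^8 J/(m²·K); C_land = 7.33×10^6 J/(m²·K).
A ∝ 1/C ⇒ A_land = A_ocean × C_ocean/C_land = 1.17 × 13.8 = 16.1 K.

16 K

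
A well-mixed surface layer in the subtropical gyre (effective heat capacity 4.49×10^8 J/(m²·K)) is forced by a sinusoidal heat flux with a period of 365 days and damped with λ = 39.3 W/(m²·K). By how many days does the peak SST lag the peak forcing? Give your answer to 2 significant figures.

Areal heat capacity C = 4.49×10^8 J/(m²·K) (given).
ω = 2π / 3.15×10^7 s = 1.99×10^-7 s⁻¹.
Phase lag φ = arctan(Cω/λ) = arctan(89.5/39.3) = 1.16 rad.
Time lag = φ / ω = 1.16 / 1.99×10^-7 = 5.81×10^6 s = 67.2 days.

67 days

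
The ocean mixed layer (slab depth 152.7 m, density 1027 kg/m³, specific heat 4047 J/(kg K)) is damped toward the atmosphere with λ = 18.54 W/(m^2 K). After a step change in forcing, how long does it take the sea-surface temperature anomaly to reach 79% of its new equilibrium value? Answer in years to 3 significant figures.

Areal heat capacity C = ρ c_p D = 1027 × 4047 × 152.7 = 6.35×10^8 J m⁻² K⁻¹.
τ = C / λ = 6.35×10^8 / 18.54 = 3.42×10^7 s.
Fraction reached: 1 − e^(−t/τ) = 0.79 ⇒ t = −τ ln(1 − 0.79) = τ × 1.56.
t = 5.34×10^7 s = 1.69 years.

1.69 years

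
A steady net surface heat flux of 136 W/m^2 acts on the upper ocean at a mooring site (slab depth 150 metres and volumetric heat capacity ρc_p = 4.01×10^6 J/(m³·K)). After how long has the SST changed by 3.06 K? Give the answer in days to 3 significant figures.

Areal heat capacity C = ρc_p × D = 4.01×10^6 × 150 = 6.02×10^8 J/(m^2 K).
Time required: Δt = C ΔT / F = 6.02×10^8 × 3.06 / 136 = 1.35×10^7 s.
In days: 1.35×10^7 s / (86400 s/day) = 157 days.

157 days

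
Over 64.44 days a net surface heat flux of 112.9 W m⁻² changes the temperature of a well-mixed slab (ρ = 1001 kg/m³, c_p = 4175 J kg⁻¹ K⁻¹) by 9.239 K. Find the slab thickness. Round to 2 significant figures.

Heat input Q = F Δt = 112.9 × 5.57×10^6 s = 6.29×10^8 J/m².
Required areal heat capacity C = Q / ΔT = 6.80×10^7 J/(m²·K).
Depth D = C / (ρ c_p) = 6.80×10^7 / (1001 × 4175) = 16.3 m.

16 m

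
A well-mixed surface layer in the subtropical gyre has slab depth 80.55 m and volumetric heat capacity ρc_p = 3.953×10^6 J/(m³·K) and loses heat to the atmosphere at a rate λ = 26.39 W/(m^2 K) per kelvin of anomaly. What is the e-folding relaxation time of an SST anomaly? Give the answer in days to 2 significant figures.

140 days

Areal heat capacity C = ρc_p × D = 3.953×10^6 × 80.55 = 3.18×10^8 J/(m^2 K).
Relaxation time τ = C / λ = 3.18×10^8 / 26.39 = 1.21×10^7 s.
In days: 1.21×10^7 s / (86400 s/day) = 140 days.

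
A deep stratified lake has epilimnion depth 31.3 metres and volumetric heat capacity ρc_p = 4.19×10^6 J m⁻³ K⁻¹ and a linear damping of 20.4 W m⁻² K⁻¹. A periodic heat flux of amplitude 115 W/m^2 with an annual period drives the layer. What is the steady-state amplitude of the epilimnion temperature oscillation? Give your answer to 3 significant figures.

3.47 K

Areal heat capacity C = ρc_p × D = 4.19×10^6 × 31.3 = 1.31×10^8 J m⁻² K⁻¹.
Angular frequency ω = 2π / T = 2π / 3.15×10^7 s = 1.99×10^-7 s⁻¹.
√((Cω)² + λ²) = √((26.1)² + 20.4²) = 33.1 W/(m²·K).
Amplitude A = F₀ / √((Cω)²+λ²) = 115 / 33.1 = 3.47 K.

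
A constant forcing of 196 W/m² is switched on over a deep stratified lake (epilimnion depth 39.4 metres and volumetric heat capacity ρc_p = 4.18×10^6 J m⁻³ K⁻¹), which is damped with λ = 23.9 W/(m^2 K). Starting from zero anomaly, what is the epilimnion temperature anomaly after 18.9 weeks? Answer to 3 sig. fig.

6.64 K

Areal heat capacity C = ρc_p × D = 4.18×10^6 × 39.4 = 1.65×10^8 J/(m²·K).
τ = C / λ = 1.65×10^8 / 23.9 = 6.89×10^6 s.
Equilibrium anomaly ΔT_eq = F / λ = 196 / 23.9 = 8.20 K.
t = 18.9 weeks = 1.14×10^7 s, so t/τ = 1.66.
ΔT(t) = ΔT_eq (1 − e^(−t/τ)) = 8.20 × (1 − e^−1.66) = 6.64 K.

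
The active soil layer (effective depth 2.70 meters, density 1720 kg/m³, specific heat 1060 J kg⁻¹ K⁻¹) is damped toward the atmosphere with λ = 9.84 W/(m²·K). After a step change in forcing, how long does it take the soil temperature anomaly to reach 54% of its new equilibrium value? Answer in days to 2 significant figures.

4.5 days

Areal heat capacity C = ρ c_p D = 1720 × 1060 × 2.70 = 4.92×10^6 J/(m²·K).
τ = C / λ = 4.92×10^6 / 9.84 = 5.00×10^5 s.
Fraction reached: 1 − e^(−t/τ) = 0.54 ⇒ t = −τ ln(1 − 0.54) = τ × 0.777.
t = 3.88×10^5 s = 4.50 days.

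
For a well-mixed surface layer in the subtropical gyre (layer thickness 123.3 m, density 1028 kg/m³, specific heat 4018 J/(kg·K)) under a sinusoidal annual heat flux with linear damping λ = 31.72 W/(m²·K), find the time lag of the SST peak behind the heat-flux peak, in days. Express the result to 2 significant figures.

74 days

Areal heat capacity C = ρ c_p D = 1028 × 4018 × 123.3 = 5.09×10^8 J m⁻² K⁻¹.
ω = 2π / 3.15×10^7 s = 1.99×10^-7 s⁻¹.
Phase lag φ = arctan(Cω/λ) = arctan(101/31.72) = 1.27 rad.
Time lag = φ / ω = 1.27 / 1.99×10^-7 = 6.36×10^6 s = 73.6 days.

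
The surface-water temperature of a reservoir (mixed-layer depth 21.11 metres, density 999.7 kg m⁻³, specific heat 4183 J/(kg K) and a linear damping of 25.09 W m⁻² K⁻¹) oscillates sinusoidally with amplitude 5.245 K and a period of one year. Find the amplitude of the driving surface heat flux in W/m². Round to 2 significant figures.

Areal heat capacity C = ρ c_p D = 999.7 × 4183 × 21.11 = 8.83×10^7 J/(m²·K).
ω = 2π / 3.15×10^7 s = 1.99×10^-7 s⁻¹.
√((Cω)² + λ²) = √((17.6)² + 25.09²) = 30.6 W/(m²·K).
F₀ = A × √((Cω)²+λ²) = 5.245 × 30.6 = 161 W/m².

160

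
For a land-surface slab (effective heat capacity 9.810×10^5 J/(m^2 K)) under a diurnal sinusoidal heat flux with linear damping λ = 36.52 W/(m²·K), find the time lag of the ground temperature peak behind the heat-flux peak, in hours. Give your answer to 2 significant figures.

4.2 hours

Areal heat capacity C = 9.810×10^5 J/(m^2 K) (given).
ω = 2π / 86400 s = 7.27×10^-5 s⁻¹.
Phase lag φ = arctan(Cω/λ) = arctan(71.3/36.52) = 1.10 rad.
Time lag = φ / ω = 1.10 / 7.27×10^-5 = 15100 s = 4.19 hours.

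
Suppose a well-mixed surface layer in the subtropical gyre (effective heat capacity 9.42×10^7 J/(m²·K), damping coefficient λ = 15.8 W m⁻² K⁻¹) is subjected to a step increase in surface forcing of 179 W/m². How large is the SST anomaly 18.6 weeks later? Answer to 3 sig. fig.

9.61 K

Areal heat capacity C = 9.42×10^7 J/(m²·K) (given).
τ = C / λ = 9.42×10^7 / 15.8 = 5.96×10^6 s.
Equilibrium anomaly ΔT_eq = F / λ = 179 / 15.8 = 11.3 K.
t = 18.6 weeks = 1.12×10^7 s, so t/τ = 1.89.
ΔT(t) = ΔT_eq (1 − e^(−t/τ)) = 11.3 × (1 − e^−1.89) = 9.61 K.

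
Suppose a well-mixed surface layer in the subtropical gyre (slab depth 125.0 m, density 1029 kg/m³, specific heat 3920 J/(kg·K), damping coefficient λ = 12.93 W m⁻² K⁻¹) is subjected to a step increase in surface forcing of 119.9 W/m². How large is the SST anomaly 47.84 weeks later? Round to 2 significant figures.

4.9 K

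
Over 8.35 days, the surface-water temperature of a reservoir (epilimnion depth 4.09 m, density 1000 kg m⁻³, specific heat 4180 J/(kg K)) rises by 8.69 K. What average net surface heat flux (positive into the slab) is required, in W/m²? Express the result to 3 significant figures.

Areal heat capacity C = ρ c_p D = 1000 × 4180 × 4.09 = 1.71×10^7 J/(m^2 K).
Required heat per unit area: Q = C ΔT = 1.71×10^7 × 8.69 = 1.49×10^8 J/m².
Flux F = Q / Δt = 1.49×10^8 / 7.21×10^5 s = 206 W/m².

206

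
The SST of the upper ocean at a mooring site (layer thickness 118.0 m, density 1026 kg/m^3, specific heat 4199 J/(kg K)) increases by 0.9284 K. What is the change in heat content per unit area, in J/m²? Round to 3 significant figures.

4.72×10^8

Areal heat capacity C = ρ c_p D = 1026 × 4199 × 118.0 = 5.08×10^8 J/(m^2 K).
ΔQ = C ΔT = 5.08×10^8 × 0.9284 = 4.72×10^8 J/m².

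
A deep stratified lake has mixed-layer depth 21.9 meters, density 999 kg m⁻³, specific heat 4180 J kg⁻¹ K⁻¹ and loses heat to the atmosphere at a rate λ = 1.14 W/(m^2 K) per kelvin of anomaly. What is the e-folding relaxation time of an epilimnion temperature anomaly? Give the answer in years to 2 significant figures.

2.5 years

Areal heat capacity C = ρ c_p D = 999 × 4180 × 21.9 = 9.15×10^7 J m⁻² K⁻¹.
Relaxation time τ = C / λ = 9.15×10^7 / 1.14 = 8.02×10^7 s.
In years: 8.02×10^7 s / (3.156×10^7 s/year) = 2.54 years.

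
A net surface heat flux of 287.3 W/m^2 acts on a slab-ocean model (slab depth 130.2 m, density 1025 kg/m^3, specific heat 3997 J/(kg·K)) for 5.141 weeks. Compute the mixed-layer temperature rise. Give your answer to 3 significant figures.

Areal heat capacity C = ρ c_p D = 1025 × 3997 × 130.2 = 5.33×10^8 J m⁻² K⁻¹.
Net heat input Q = F Δt = 287.3 × (5.141 weeks × 6.048×10^5 s/week) = 8.93×10^8 J/m².
ΔT = Q / C = 8.93×10^8 / 5.33×10^8 = 1.67 K.

1.67 K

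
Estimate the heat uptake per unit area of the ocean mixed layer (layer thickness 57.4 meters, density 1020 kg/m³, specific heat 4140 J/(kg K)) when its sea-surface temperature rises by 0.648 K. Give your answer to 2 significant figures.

Areal heat capacity C = ρ c_p D = 1020 × 4140 × 57.4 = 2.42×10^8 J/(m²·K).
ΔQ = C ΔT = 2.42×10^8 × 0.648 = 1.57×10^8 J/m².

1.6×10^8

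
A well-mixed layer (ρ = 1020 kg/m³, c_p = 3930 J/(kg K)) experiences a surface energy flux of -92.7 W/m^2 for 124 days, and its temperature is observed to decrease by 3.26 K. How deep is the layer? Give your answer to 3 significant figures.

76.0 m

Heat input Q = F Δt = -92.7 × 1.07×10^7 s = -9.93×10^8 J/m².
Required areal heat capacity C = Q / ΔT = 3.05×10^8 J/(m²·K).
Depth D = C / (ρ c_p) = 3.05×10^8 / (1020 × 3930) = 76.0 m.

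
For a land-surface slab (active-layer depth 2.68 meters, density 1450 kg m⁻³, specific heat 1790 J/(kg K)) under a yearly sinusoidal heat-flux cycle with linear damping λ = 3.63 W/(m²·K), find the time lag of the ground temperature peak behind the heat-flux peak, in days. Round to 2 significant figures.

Areal heat capacity C = ρ c_p D = 1450 × 1790 × 2.68 = 6.96×10^6 J m⁻² K⁻¹.
ω = 2π / 3.15×10^7 s = 1.99×10^-7 s⁻¹.
Phase lag φ = arctan(Cω/λ) = arctan(1.39/3.63) = 0.365 rad.
Time lag = φ / ω = 0.365 / 1.99×10^-7 = 1.83×10^6 s = 21.2 days.

21 days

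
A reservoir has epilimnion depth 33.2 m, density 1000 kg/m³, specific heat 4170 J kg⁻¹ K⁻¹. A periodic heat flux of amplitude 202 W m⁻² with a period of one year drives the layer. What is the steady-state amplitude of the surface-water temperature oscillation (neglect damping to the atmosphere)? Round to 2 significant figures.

Areal heat capacity C = ρ c_p D = 1000 × 4170 × 33.2 = 1.38×10^8 J m⁻² K⁻¹.
Angular frequency ω = 2π / T = 2π / 3.15×10^7 s = 1.99×10^-7 s⁻¹.
Cω = 1.38×10^8 × 1.99×10^-7 = 27.6 W/(m²·K).
Amplitude A = F₀ / (Cω) = 202 / 27.6 = 7.32 K.

7.3 K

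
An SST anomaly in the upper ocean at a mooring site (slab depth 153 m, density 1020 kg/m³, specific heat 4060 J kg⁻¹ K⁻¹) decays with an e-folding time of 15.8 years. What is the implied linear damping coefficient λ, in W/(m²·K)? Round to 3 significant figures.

1.27

Areal heat capacity C = ρ c_p D = 1020 × 4060 × 153 = 6.34×10^8 J/(m²·K).
τ = 15.8 years = 4.99×10^8 s.
λ = C / τ = 6.34×10^8 / 4.99×10^8 = 1.27 W/(m²·K).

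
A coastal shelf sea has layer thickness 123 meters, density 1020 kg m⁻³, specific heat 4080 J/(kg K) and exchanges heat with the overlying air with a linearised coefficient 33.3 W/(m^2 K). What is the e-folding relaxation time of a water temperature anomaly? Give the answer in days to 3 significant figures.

178 days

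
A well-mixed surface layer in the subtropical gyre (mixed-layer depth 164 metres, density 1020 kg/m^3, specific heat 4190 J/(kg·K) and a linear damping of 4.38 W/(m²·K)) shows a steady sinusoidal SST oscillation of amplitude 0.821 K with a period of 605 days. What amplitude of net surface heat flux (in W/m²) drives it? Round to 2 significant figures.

69

Areal heat capacity C = ρ c_p D = 1020 × 4190 × 164 = 7.01×10^8 J/(m²·K).
ω = 2π / 5.23×10^7 s = 1.20×10^-7 s⁻¹.
√((Cω)² + λ²) = √((84.2)² + 4.38²) = 84.4 W/(m²·K).
F₀ = A × √((Cω)²+λ²) = 0.821 × 84.4 = 69.3 W/m².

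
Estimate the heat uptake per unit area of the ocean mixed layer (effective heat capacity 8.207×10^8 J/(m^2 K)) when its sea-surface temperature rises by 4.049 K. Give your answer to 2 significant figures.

3.3×10^9

Areal heat capacity C = 8.207×10^8 J/(m^2 K) (given).
ΔQ = C ΔT = 8.21×10^8 × 4.049 = 3.32×10^9 J/m².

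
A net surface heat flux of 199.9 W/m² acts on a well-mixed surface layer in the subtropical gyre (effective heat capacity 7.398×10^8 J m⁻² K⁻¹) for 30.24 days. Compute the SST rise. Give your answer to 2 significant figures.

Areal heat capacity C = 7.398×10^8 J m⁻² K⁻¹ (given).
Net heat input Q = F Δt = 199.9 × (30.24 days × 86400 s/day) = 5.22×10^8 J/m².
ΔT = Q / C = 5.22×10^8 / 7.40×10^8 = 0.706 K.

0.71 K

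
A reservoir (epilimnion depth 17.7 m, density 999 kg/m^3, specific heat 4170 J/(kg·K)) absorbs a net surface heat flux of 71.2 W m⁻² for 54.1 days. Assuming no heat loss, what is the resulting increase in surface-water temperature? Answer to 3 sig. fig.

4.51 K

Areal heat capacity C = ρ c_p D = 999 × 4170 × 17.7 = 7.37×10^7 J/(m^2 K).
Net heat input Q = F Δt = 71.2 × (54.1 days × 86400 s/day) = 3.33×10^8 J/m².
ΔT = Q / C = 3.33×10^8 / 7.37×10^7 = 4.51 K.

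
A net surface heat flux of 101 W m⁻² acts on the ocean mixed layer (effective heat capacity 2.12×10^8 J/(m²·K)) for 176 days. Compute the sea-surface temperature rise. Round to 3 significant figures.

Areal heat capacity C = 2.12×10^8 J/(m²·K) (given).
Net heat input Q = F Δt = 101 × (176 days × 86400 s/day) = 1.54×10^9 J/m².
ΔT = Q / C = 1.54×10^9 / 2.12×10^8 = 7.24 K.

7.24 K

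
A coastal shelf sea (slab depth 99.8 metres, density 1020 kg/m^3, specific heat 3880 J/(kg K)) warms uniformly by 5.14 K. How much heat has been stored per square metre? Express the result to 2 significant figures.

2.0×10^9

Areal heat capacity C = ρ c_p D = 1020 × 3880 × 99.8 = 3.95×10^8 J/(m^2 K).
ΔQ = C ΔT = 3.95×10^8 × 5.14 = 2.03×10^9 J/m².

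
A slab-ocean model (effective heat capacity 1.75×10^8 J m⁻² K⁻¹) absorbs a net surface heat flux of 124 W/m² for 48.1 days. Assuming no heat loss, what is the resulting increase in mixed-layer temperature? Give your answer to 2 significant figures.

2.9 K

Areal heat capacity C = 1.75×10^8 J m⁻² K⁻¹ (given).
Net heat input Q = F Δt = 124 × (48.1 days × 86400 s/day) = 5.15×10^8 J/m².
ΔT = Q / C = 5.15×10^8 / 1.75×10^8 = 2.94 K.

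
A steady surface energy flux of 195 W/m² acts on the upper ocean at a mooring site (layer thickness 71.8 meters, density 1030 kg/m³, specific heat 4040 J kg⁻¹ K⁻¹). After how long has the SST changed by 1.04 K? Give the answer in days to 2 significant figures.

18 days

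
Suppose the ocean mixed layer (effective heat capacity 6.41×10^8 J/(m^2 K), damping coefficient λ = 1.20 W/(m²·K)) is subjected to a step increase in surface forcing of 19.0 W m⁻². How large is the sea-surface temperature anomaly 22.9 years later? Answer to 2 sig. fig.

12 K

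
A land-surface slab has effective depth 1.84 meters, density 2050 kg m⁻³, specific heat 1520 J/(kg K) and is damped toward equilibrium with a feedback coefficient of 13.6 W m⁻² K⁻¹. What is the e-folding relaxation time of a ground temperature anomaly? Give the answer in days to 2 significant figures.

4.9 days

Areal heat capacity C = ρ c_p D = 2050 × 1520 × 1.84 = 5.73×10^6 J/(m²·K).
Relaxation time τ = C / λ = 5.73×10^6 / 13.6 = 4.22×10^5 s.
In days: 4.22×10^5 s / (86400 s/day) = 4.88 days.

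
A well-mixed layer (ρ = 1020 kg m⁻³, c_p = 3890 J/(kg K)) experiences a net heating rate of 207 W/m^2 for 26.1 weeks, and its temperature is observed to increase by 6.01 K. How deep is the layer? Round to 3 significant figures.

137 m

Heat input Q = F Δt = 207 × 1.58×10^7 s = 3.27×10^9 J/m².
Required areal heat capacity C = Q / ΔT = 5.44×10^8 J/(m²·K).
Depth D = C / (ρ c_p) = 5.44×10^8 / (1020 × 3890) = 137 m.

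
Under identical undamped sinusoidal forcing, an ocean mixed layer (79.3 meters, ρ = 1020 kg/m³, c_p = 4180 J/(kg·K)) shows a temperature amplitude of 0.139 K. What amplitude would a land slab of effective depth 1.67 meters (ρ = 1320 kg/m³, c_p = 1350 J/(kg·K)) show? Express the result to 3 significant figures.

C_ocean = 3.38×10^8 J/(m²·K); C_land = 2.98×10^6 J/(m²·K).
A ∝ 1/C ⇒ A_land = A_ocean × C_ocean/C_land = 0.139 × 114 = 15.8 K.

15.8 K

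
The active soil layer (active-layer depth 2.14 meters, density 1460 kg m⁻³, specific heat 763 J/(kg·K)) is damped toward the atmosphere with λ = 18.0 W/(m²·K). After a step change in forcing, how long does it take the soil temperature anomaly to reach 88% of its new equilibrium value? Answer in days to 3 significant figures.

3.25 days

Areal heat capacity C = ρ c_p D = 1460 × 763 × 2.14 = 2.38×10^6 J/(m²·K).
τ = C / λ = 2.38×10^6 / 18.0 = 1.32×10^5 s.
Fraction reached: 1 − e^(−t/τ) = 0.88 ⇒ t = −τ ln(1 − 0.88) = τ × 2.12.
t = 2.81×10^5 s = 3.25 days.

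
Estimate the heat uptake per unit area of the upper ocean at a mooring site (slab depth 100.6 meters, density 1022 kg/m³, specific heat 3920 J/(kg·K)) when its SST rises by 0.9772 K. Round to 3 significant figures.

3.94×10^8

Areal heat capacity C = ρ c_p D = 1022 × 3920 × 100.6 = 4.03×10^8 J/(m^2 K).
ΔQ = C ΔT = 4.03×10^8 × 0.9772 = 3.94×10^8 J/m².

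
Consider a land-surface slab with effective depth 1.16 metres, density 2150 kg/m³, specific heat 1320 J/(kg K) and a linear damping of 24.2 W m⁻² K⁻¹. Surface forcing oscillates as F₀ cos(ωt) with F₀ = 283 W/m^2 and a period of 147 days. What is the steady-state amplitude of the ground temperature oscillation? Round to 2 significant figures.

12 K

Areal heat capacity C = ρ c_p D = 2150 × 1320 × 1.16 = 3.29×10^6 J m⁻² K⁻¹.
Angular frequency ω = 2π / T = 2π / 1.27×10^7 s = 4.95×10^-7 s⁻¹.
√((Cω)² + λ²) = √((1.63)² + 24.2²) = 24.3 W/(m²·K).
Amplitude A = F₀ / √((Cω)²+λ²) = 283 / 24.3 = 11.7 K.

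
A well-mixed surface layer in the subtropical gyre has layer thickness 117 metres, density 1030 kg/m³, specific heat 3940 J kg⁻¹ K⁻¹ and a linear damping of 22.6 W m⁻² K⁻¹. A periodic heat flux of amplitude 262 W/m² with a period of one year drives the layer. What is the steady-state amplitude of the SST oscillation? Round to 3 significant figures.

Areal heat capacity C = ρ c_p D = 1030 × 3940 × 117 = 4.75×10^8 J/(m^2 K).
Angular frequency ω = 2π / T = 2π / 3.15×10^7 s = 1.99×10^-7 s⁻¹.
√((Cω)² + λ²) = √((94.6)² + 22.6²) = 97.3 W/(m²·K).
Amplitude A = F₀ / √((Cω)²+λ²) = 262 / 97.3 = 2.69 K.

2.69 K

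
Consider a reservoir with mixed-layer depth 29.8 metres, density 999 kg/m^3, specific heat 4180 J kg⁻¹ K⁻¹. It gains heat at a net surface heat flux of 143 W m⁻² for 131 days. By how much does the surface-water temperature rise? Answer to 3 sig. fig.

13.0 K

Areal heat capacity C = ρ c_p D = 999 × 4180 × 29.8 = 1.24×10^8 J/(m^2 K).
Net heat input Q = F Δt = 143 × (131 days × 86400 s/day) = 1.62×10^9 J/m².
ΔT = Q / C = 1.62×10^9 / 1.24×10^8 = 13.0 K.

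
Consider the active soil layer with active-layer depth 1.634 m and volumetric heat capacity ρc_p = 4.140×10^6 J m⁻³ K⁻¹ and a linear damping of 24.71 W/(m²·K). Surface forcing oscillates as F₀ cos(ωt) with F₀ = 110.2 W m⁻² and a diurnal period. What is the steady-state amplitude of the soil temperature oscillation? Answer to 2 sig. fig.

Areal heat capacity C = ρc_p × D = 4.140×10^6 × 1.634 = 6.76×10^6 J m⁻² K⁻¹.
Angular frequency ω = 2π / T = 2π / 86400 s = 7.27×10^-5 s⁻¹.
√((Cω)² + λ²) = √((492)² + 24.71²) = 493 W/(m²·K).
Amplitude A = F₀ / √((Cω)²+λ²) = 110.2 / 493 = 0.224 K.

0.22 K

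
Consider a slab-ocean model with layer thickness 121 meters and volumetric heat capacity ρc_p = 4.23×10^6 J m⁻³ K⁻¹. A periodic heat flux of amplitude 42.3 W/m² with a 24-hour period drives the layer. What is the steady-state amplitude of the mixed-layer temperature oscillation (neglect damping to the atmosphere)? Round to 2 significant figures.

Areal heat capacity C = ρc_p × D = 4.23×10^6 × 121 = 5.12×10^8 J m⁻² K⁻¹.
Angular frequency ω = 2π / T = 2π / 86400 s = 7.27×10^-5 s⁻¹.
Cω = 5.12×10^8 × 7.27×10^-5 = 37200 W/(m²·K).
Amplitude A = F₀ / (Cω) = 42.3 / 37200 = 0.00114 K.

0.0011 K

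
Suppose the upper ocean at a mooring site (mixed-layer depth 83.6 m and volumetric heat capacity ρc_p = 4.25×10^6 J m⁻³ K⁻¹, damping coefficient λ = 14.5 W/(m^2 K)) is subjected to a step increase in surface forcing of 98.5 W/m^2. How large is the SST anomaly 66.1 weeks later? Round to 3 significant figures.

Areal heat capacity C = ρc_p × D = 4.25×10^6 × 83.6 = 3.55×10^8 J/(m²·K).
τ = C / λ = 3.55×10^8 / 14.5 = 2.45×10^7 s.
Equilibrium anomaly ΔT_eq = F / λ = 98.5 / 14.5 = 6.79 K.
t = 66.1 weeks = 4.00×10^7 s, so t/τ = 1.63.
ΔT(t) = ΔT_eq (1 − e^(−t/τ)) = 6.79 × (1 − e^−1.63) = 5.46 K.

5.46 K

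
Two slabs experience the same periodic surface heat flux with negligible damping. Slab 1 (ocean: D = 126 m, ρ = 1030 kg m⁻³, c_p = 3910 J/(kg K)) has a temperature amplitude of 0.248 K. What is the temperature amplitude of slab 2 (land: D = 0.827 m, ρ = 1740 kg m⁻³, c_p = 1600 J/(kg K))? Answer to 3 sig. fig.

C_ocean = 5.07×10^8 J/(m²·K); C_land = 2.30×10^6 J/(m²·K).
A ∝ 1/C ⇒ A_land = A_ocean × C_ocean/C_land = 0.248 × 220 = 54.7 K.

54.7 K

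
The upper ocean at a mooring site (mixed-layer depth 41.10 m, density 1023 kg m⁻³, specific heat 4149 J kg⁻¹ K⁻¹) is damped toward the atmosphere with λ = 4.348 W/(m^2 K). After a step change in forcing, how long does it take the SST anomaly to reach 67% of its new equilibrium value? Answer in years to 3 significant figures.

1.41 years

Areal heat capacity C = ρ c_p D = 1023 × 4149 × 41.10 = 1.74×10^8 J m⁻² K⁻¹.
τ = C / λ = 1.74×10^8 / 4.348 = 4.01×10^7 s.
Fraction reached: 1 − e^(−t/τ) = 0.67 ⇒ t = −τ ln(1 − 0.67) = τ × 1.11.
t = 4.45×10^7 s = 1.41 years.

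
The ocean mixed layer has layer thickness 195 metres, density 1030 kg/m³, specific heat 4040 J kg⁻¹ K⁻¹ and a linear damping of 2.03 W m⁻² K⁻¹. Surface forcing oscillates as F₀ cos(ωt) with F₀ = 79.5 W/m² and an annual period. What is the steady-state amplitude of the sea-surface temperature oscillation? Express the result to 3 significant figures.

Areal heat capacity C = ρ c_p D = 1030 × 4040 × 195 = 8.11×10^8 J/(m^2 K).
Angular frequency ω = 2π / T = 2π / 3.15×10^7 s = 1.99×10^-7 s⁻¹.
√((Cω)² + λ²) = √((162)² + 2.03²) = 162 W/(m²·K).
Amplitude A = F₀ / √((Cω)²+λ²) = 79.5 / 162 = 0.492 K.

0.492 K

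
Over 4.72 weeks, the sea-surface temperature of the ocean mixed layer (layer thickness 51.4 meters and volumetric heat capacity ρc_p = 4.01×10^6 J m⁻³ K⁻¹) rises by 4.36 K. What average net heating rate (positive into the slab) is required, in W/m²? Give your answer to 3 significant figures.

Areal heat capacity C = ρc_p × D = 4.01×10^6 × 51.4 = 2.06×10^8 J/(m²·K).
Required heat per unit area: Q = C ΔT = 2.06×10^8 × 4.36 = 8.99×10^8 J/m².
Flux F = Q / Δt = 8.99×10^8 / 2.85×10^6 s = 315 W/m².

315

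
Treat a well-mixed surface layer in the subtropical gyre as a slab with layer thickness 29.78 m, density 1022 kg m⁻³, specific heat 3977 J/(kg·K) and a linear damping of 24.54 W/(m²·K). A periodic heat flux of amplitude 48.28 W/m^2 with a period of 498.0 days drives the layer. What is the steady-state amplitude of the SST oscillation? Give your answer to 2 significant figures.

Areal heat capacity C = ρ c_p D = 1022 × 3977 × 29.78 = 1.21×10^8 J m⁻² K⁻¹.
Angular frequency ω = 2π / T = 2π / 4.30×10^7 s = 1.46×10^-7 s⁻¹.
√((Cω)² + λ²) = √((17.7)² + 24.54²) = 30.2 W/(m²·K).
Amplitude A = F₀ / √((Cω)²+λ²) = 48.28 / 30.2 = 1.60 K.

1.6 K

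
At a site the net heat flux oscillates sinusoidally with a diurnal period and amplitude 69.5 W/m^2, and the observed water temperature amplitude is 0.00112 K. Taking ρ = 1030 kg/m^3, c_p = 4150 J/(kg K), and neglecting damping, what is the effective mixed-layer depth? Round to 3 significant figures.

200 m

ω = 2π / 86400 s = 7.27×10^-5 s⁻¹.
Required C = F₀ / (A ω) = 69.5 / (0.00112 × 7.27×10^-5) = 8.53×10^8 J/(m²·K).
D = C / (ρ c_p) = 8.53×10^8 / (1030 × 4150) = 200 m.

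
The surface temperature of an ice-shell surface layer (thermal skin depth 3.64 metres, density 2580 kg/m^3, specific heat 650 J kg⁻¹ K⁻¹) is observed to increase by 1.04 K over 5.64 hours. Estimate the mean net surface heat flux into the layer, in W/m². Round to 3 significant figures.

Areal heat capacity C = ρ c_p D = 2580 × 650 × 3.64 = 6.10×10^6 J m⁻² K⁻¹.
Required heat per unit area: Q = C ΔT = 6.10×10^6 × 1.04 = 6.35×10^6 J/m².
Flux F = Q / Δt = 6.35×10^6 / 20300 s = 313 W/m².

313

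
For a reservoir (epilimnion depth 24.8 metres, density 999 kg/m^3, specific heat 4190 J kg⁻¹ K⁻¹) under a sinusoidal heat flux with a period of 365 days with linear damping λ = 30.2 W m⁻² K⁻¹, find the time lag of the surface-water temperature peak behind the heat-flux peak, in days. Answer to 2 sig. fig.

35 days

Areal heat capacity C = ρ c_p D = 999 × 4190 × 24.8 = 1.04×10^8 J/(m²·K).
ω = 2π / 3.15×10^7 s = 1.99×10^-7 s⁻¹.
Phase lag φ = arctan(Cω/λ) = arctan(20.7/30.2) = 0.600 rad.
Time lag = φ / ω = 0.600 / 1.99×10^-7 = 3.01×10^6 s = 34.9 days.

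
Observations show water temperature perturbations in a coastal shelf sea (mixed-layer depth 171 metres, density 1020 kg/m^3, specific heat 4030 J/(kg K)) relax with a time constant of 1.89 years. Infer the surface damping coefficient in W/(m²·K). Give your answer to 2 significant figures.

12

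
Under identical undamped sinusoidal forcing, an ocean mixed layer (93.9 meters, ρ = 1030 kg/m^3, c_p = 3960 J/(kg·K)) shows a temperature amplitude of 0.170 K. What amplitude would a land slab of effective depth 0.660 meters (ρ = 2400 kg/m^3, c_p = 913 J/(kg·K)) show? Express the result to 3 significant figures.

C_ocean = 3.83×10^8 J/(m²·K); C_land = 1.45×10^6 J/(m²·K).
A ∝ 1/C ⇒ A_land = A_ocean × C_ocean/C_land = 0.170 × 265 = 45.0 K.

45.0 K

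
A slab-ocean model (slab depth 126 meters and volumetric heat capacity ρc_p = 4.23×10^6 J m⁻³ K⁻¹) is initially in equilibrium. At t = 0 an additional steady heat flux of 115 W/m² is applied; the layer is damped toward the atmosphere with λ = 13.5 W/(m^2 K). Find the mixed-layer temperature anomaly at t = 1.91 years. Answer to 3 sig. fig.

6.67 K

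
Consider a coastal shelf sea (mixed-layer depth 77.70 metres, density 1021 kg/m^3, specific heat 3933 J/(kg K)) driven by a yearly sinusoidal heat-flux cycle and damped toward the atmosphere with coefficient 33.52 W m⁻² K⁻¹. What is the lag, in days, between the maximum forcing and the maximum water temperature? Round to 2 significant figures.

63 days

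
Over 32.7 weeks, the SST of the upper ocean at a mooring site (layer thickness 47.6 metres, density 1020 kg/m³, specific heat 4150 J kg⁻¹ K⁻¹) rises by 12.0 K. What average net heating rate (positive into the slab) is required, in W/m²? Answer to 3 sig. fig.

122

Areal heat capacity C = ρ c_p D = 1020 × 4150 × 47.6 = 2.01×10^8 J m⁻² K⁻¹.
Required heat per unit area: Q = C ΔT = 2.01×10^8 × 12.0 = 2.42×10^9 J/m².
Flux F = Q / Δt = 2.42×10^9 / 1.98×10^7 s = 122 W/m².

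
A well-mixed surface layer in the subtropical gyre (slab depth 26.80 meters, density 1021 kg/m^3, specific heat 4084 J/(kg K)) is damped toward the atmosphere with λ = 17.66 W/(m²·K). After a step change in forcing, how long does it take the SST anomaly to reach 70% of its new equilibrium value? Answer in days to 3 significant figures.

Areal heat capacity C = ρ c_p D = 1021 × 4084 × 26.80 = 1.12×10^8 J/(m^2 K).
τ = C / λ = 1.12×10^8 / 17.66 = 6.33×10^6 s.
Fraction reached: 1 − e^(−t/τ) = 0.70 ⇒ t = −τ ln(1 − 0.70) = τ × 1.20.
t = 7.62×10^6 s = 88.2 days.

88.2 days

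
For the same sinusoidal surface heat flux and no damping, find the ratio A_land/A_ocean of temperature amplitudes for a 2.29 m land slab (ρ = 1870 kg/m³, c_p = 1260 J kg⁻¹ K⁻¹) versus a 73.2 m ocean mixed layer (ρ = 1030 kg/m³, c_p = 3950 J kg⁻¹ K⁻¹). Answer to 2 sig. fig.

55

C_ocean = 1030 × 3950 × 73.2 = 2.98×10^8 J/(m²·K).
C_land = 1870 × 1260 × 2.29 = 5.40×10^6 J/(m²·K).
Undamped amplitude ∝ 1/C, so A_land/A_ocean = C_ocean/C_land = 55.2.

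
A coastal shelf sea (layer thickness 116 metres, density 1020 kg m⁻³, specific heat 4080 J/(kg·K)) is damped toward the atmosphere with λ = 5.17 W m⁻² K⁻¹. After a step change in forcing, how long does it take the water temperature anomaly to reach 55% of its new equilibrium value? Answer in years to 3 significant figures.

Areal heat capacity C = ρ c_p D = 1020 × 4080 × 116 = 4.83×10^8 J m⁻² K⁻¹.
τ = C / λ = 4.83×10^8 / 5.17 = 9.34×10^7 s.
Fraction reached: 1 − e^(−t/τ) = 0.55 ⇒ t = −τ ln(1 − 0.55) = τ × 0.799.
t = 7.46×10^7 s = 2.36 years.

2.36 years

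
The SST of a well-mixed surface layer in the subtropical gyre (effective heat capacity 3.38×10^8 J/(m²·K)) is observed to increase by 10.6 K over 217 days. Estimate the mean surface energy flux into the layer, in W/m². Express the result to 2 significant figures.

190

Areal heat capacity C = 3.38×10^8 J/(m²·K) (given).
Required heat per unit area: Q = C ΔT = 3.38×10^8 × 10.6 = 3.58×10^9 J/m².
Flux F = Q / Δt = 3.58×10^9 / 1.87×10^7 s = 191 W/m².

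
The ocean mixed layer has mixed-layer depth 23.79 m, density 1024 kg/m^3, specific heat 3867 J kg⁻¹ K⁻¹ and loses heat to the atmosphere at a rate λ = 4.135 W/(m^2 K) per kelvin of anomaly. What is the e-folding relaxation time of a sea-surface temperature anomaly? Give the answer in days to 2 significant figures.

Areal heat capacity C = ρ c_p D = 1024 × 3867 × 23.79 = 9.42×10^7 J/(m²·K).
Relaxation time τ = C / λ = 9.42×10^7 / 4.135 = 2.28×10^7 s.
In days: 2.28×10^7 s / (86400 s/day) = 264 days.

260 days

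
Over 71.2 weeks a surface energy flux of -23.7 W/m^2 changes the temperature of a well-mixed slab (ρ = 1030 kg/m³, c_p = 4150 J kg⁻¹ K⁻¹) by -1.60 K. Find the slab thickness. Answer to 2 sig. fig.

150 m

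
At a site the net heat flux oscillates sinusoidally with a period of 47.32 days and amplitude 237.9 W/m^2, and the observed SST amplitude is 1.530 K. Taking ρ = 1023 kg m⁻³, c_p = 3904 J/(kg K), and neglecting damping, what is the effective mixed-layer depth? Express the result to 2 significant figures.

ω = 2π / 4.09×10^6 s = 1.54×10^-6 s⁻¹.
Required C = F₀ / (A ω) = 237.9 / (1.530 × 1.54×10^-6) = 1.01×10^8 J/(m²·K).
D = C / (ρ c_p) = 1.01×10^8 / (1023 × 3904) = 25.3 m.

25 m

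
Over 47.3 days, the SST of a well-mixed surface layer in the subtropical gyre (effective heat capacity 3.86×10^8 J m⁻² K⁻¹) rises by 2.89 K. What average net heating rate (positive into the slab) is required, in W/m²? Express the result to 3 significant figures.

273

Areal heat capacity C = 3.86×10^8 J m⁻² K⁻¹ (given).
Required heat per unit area: Q = C ΔT = 3.86×10^8 × 2.89 = 1.12×10^9 J/m².
Flux F = Q / Δt = 1.12×10^9 / 4.09×10^6 s = 273 W/m².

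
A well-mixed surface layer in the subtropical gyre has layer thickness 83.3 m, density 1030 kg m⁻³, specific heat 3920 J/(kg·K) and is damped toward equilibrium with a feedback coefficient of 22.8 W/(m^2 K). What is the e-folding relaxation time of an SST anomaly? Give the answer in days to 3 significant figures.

Areal heat capacity C = ρ c_p D = 1030 × 3920 × 83.3 = 3.36×10^8 J/(m²·K).
Relaxation time τ = C / λ = 3.36×10^8 / 22.8 = 1.48×10^7 s.
In days: 1.48×10^7 s / (86400 s/day) = 171 days.

171 days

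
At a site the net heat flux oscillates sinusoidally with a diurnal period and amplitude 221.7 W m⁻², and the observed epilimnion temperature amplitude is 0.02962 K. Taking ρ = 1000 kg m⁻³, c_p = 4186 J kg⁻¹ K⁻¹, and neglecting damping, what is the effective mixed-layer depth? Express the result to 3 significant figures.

ω = 2π / 86400 s = 7.27×10^-5 s⁻¹.
Required C = F₀ / (A ω) = 221.7 / (0.02962 × 7.27×10^-5) = 1.03×10^8 J/(m²·K).
D = C / (ρ c_p) = 1.03×10^8 / (1000 × 4186) = 24.6 m.

24.6 m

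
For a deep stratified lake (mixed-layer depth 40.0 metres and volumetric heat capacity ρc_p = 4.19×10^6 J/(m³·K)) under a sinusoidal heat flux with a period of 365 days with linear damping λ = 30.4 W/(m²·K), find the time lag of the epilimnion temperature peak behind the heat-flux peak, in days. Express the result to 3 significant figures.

Areal heat capacity C = ρc_p × D = 4.19×10^6 × 40.0 = 1.68×10^8 J/(m²·K).
ω = 2π / 3.15×10^7 s = 1.99×10^-7 s⁻¹.
Phase lag φ = arctan(Cω/λ) = arctan(33.4/30.4) = 0.832 rad.
Time lag = φ / ω = 0.832 / 1.99×10^-7 = 4.18×10^6 s = 48.3 days.

48.3 days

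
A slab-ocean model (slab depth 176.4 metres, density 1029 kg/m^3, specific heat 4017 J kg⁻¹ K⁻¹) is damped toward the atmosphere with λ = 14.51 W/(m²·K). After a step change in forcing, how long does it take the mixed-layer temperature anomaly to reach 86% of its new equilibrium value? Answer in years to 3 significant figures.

3.13 years

Areal heat capacity C = ρ c_p D = 1029 × 4017 × 176.4 = 7.29×10^8 J/(m^2 K).
τ = C / λ = 7.29×10^8 / 14.51 = 5.03×10^7 s.
Fraction reached: 1 − e^(−t/τ) = 0.86 ⇒ t = −τ ln(1 − 0.86) = τ × 1.97.
t = 9.88×10^7 s = 3.13 years.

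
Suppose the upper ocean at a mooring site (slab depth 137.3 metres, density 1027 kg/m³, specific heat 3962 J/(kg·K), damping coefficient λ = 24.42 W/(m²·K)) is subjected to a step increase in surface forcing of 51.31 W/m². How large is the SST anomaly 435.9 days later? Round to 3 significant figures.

Areal heat capacity C = ρ c_p D = 1027 × 3962 × 137.3 = 5.59×10^8 J m⁻² K⁻¹.
τ = C / λ = 5.59×10^8 / 24.42 = 2.29×10^7 s.
Equilibrium anomaly ΔT_eq = F / λ = 51.31 / 24.42 = 2.10 K.
t = 435.9 days = 3.77×10^7 s, so t/τ = 1.65.
ΔT(t) = ΔT_eq (1 − e^(−t/τ)) = 2.10 × (1 − e^−1.65) = 1.70 K.

1.70 K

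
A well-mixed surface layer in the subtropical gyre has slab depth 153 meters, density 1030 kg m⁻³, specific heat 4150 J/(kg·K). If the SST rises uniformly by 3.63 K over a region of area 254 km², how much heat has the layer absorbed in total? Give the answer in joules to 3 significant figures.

6.03×10^17 J

Areal heat capacity C = ρ c_p D = 1030 × 4150 × 153 = 6.54×10^8 J/(m²·K).
Heat per unit area: q = C ΔT = 6.54×10^8 × 3.63 = 2.37×10^9 J/m².
Total heat: Q = q × A = 2.37×10^9 × (254 × 10⁶ m²) = 6.03×10^17 J.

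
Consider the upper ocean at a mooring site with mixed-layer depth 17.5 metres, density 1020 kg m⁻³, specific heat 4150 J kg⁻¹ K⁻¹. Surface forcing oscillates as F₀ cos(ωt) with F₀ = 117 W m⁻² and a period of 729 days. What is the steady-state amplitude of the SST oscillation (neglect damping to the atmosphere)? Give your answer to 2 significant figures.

Areal heat capacity C = ρ c_p D = 1020 × 4150 × 17.5 = 7.41×10^7 J/(m^2 K).
Angular frequency ω = 2π / T = 2π / 6.30×10^7 s = 9.98×10^-8 s⁻¹.
Cω = 7.41×10^7 × 9.98×10^-8 = 7.39 W/(m²·K).
Amplitude A = F₀ / (Cω) = 117 / 7.39 = 15.8 K.

16 K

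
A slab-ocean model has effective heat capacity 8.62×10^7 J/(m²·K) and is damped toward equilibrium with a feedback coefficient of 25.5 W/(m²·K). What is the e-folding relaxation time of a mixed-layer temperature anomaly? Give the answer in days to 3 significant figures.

39.1 days

Areal heat capacity C = 8.62×10^7 J/(m²·K) (given).
Relaxation time τ = C / λ = 8.62×10^7 / 25.5 = 3.38×10^6 s.
In days: 3.38×10^6 s / (86400 s/day) = 39.1 days.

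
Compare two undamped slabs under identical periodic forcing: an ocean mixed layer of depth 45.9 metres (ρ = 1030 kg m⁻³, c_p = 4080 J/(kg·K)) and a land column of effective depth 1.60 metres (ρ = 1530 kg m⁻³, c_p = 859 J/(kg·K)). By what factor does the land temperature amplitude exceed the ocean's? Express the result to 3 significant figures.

91.7

C_ocean = 1030 × 4080 × 45.9 = 1.93×10^8 J/(m²·K).
C_land = 1530 × 859 × 1.60 = 2.10×10^6 J/(m²·K).
Undamped amplitude ∝ 1/C, so A_land/A_ocean = C_ocean/C_land = 91.7.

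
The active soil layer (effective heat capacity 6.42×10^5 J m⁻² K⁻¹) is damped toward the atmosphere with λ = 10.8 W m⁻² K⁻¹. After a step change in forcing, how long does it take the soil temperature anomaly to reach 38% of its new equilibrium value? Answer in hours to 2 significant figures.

Areal heat capacity C = 6.42×10^5 J m⁻² K⁻¹ (given).
τ = C / λ = 6.42×10^5 / 10.8 = 59400 s.
Fraction reached: 1 − e^(−t/τ) = 0.38 ⇒ t = −τ ln(1 − 0.38) = τ × 0.478.
t = 28400 s = 7.89 hours.

7.9 hours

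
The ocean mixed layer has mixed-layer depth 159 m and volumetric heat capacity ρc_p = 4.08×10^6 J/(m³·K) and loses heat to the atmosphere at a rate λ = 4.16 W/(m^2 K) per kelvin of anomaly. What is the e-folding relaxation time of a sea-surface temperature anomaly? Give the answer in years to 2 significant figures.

Areal heat capacity C = ρc_p × D = 4.08×10^6 × 159 = 6.49×10^8 J/(m²·K).
Relaxation time τ = C / λ = 6.49×10^8 / 4.16 = 1.56×10^8 s.
In years: 1.56×10^8 s / (3.156×10^7 s/year) = 4.94 years.

4.9 years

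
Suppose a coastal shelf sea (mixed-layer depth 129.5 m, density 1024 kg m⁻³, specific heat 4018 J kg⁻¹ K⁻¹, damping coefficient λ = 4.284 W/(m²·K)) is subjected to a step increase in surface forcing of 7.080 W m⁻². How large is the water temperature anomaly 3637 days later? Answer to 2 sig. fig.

1.5 K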